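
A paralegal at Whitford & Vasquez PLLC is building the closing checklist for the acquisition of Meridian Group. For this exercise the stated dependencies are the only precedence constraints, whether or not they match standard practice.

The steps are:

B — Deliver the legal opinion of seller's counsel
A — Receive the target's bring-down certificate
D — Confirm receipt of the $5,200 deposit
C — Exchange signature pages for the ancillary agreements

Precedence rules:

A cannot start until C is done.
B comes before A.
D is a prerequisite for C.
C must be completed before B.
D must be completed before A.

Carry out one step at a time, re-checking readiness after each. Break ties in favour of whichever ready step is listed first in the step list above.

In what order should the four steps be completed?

Only D has no prerequisites, so it is first.
C is the only step now ready → C.
B needed C, now all done → B.
That leaves A as the only ready step → A.

D → C → B → A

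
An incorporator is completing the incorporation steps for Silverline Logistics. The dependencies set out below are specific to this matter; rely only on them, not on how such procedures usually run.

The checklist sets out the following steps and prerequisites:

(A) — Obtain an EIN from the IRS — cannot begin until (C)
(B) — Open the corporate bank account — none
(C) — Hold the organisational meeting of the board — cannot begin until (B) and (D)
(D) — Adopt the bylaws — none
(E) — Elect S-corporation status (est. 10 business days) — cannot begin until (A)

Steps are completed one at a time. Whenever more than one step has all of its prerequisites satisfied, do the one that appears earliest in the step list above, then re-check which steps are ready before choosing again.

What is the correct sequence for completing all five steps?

(B), (D), (C), (A), (E)

(B) and (D) have no prerequisites; (B) is listed earlier, so (B) is first.
(D) is the only step now ready → (D).
That leaves (C) as the only ready step → (C).
That leaves (A) as the only ready step → (A).
(E) needed (A), now all done → (E).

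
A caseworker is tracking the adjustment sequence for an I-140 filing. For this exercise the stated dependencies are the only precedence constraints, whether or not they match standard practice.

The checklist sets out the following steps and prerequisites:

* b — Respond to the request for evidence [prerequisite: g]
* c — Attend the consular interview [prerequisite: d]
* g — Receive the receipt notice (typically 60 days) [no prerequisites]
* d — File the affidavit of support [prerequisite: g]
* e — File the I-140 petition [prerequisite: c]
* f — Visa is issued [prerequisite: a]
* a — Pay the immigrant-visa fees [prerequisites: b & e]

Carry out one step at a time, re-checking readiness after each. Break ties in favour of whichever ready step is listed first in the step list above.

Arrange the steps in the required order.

Only g has no prerequisites, so it is first.
b and d are both available; b is listed earlier → b.
d is the only step now ready → d.
c needed d, now all done → c.
e is the only step now ready → e.
Next only a has its prerequisites met → a.
That leaves f as the only ready step → f.

g, b, d, c, e, a, f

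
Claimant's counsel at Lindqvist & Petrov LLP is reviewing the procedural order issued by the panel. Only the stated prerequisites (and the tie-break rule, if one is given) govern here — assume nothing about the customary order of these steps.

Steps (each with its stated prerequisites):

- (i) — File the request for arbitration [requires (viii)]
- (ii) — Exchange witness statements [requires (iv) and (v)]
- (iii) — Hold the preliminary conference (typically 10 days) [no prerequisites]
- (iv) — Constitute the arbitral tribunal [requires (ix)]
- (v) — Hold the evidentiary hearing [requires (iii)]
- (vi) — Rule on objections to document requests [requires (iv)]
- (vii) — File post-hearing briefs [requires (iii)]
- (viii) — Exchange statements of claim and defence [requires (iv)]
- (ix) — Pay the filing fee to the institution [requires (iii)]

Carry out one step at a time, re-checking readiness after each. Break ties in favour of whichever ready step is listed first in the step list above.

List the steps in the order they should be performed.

(iii), (v), (vii), (ix), (iv), (ii), (vi), (viii), (i)

(iii) is the only step with nothing outstanding, so it goes first.
Ready: (v), (vii) and (ix). (v) is listed earlier → (v).
Ready: (vii) and (ix). (vii) is listed earlier → (vii).
(ix) needed (iii), now all done → (ix).
(iv) is the only step now ready → (iv).
Ready: (ii), (vi) and (viii). (ii) is listed earlier → (ii).
(vi) and (viii) are both available; (vi) is listed earlier → (vi).
(viii) needed (iv), now all done → (viii).
Next only (i) has its prerequisites met → (i).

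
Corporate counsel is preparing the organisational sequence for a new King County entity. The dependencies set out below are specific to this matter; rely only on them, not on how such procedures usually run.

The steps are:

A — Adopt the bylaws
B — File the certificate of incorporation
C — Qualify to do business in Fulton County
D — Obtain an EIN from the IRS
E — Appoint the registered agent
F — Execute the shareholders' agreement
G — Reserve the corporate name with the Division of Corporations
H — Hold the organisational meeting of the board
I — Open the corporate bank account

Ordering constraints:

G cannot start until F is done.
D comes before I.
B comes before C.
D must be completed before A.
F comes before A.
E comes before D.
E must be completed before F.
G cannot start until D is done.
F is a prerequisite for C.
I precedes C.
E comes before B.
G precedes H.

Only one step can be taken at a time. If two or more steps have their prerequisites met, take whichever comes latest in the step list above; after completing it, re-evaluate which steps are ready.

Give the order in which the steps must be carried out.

Only E has no prerequisites, so it is first.
Ready: F, D and B. F is listed later → F.
Now D and B have their prerequisites met. D is listed later, so D next.
I, G and A now also ready, so the ready set is {I, G, B, A}; I is listed later → I.
G, B and A are all available; G is listed later → G.
H now also ready, so the ready set is {H, B, A}; H is listed later → H.
Now B and A have their prerequisites met. B is listed later, so B next.
C now also ready, so the ready set is {C, A}; C is listed later → C.
A needed F and D, now all done → A.

E → F → D → I → G → H → B → C → A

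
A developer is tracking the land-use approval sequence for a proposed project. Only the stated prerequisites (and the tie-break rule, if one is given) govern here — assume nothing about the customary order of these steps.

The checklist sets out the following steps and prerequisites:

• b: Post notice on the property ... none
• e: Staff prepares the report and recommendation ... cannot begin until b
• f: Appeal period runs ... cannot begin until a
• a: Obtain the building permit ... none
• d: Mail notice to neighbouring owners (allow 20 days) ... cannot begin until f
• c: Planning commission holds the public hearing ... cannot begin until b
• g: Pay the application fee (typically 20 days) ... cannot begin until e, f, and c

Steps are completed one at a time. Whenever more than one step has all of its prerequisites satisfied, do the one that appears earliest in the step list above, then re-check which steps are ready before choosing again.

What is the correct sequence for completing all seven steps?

b e a f d c g

b and a have no prerequisites; b is listed earlier, so b is first.
Now e, a and c have their prerequisites met. e is listed earlier, so e next.
Now a and c have their prerequisites met. a is listed earlier, so a next.
f now also ready, so the ready set is {f, c}; f is listed earlier → f.
d now also ready, so the ready set is {d, c}; d is listed earlier → d.
That leaves c as the only ready step → c.
That leaves g as the only ready step → g.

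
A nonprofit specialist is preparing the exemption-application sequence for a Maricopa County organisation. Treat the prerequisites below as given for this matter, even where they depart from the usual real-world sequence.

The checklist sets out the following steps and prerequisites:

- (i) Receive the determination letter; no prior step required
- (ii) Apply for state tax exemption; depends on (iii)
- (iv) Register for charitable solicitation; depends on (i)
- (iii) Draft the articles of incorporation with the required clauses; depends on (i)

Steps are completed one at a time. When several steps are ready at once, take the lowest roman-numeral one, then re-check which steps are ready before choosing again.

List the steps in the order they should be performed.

(i) has no prerequisites → (i) first.
(iii) and (iv) are both available; (iii) has the earlier label → (iii).
(ii) now also ready, so the ready set is {(ii), (iv)}; (ii) has the earlier label → (ii).
That leaves (iv) as the only ready step → (iv).

(i) (iii) (ii) (iv)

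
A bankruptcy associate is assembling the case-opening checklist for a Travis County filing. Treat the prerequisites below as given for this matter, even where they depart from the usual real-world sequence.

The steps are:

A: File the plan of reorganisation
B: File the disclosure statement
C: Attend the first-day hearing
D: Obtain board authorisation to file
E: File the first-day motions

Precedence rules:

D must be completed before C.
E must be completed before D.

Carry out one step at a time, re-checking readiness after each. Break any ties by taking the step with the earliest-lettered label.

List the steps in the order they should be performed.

A, B, E, D, C

Nothing is required for A, B and E. A has the earlier label → A first.
B and E are both available; B has the earlier label → B.
That leaves E as the only ready step → E.
D needed E, now all done → D.
C needed D, now all done → C.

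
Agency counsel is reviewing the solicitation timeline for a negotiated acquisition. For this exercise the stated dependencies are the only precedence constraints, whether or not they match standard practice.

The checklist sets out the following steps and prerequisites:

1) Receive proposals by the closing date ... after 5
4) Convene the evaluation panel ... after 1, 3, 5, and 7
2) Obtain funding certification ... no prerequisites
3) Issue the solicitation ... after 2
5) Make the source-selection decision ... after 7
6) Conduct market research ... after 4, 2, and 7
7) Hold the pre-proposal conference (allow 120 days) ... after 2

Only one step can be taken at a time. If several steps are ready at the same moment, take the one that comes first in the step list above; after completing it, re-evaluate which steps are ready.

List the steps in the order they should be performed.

Only 2 has no prerequisites, so it is first.
Now 3 and 7 have their prerequisites met. 3 is listed earlier, so 3 next.
7 is the only step now ready → 7.
5 needed 7, now all done → 5.
Next only 1 has its prerequisites met → 1.
4 needed 1, 3, 5 and 7, now all done → 4.
That leaves 6 as the only ready step → 6.

2, 3, 7, 5, 1, 4, 6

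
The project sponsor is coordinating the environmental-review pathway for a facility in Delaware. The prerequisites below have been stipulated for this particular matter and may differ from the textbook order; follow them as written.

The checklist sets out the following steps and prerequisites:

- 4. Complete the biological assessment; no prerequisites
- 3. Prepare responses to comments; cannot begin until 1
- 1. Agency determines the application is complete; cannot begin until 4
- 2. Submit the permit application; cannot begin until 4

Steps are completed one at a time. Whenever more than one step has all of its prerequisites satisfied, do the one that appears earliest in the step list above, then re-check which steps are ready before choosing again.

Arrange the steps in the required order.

4 is the only step with nothing outstanding, so it goes first.
1 and 2 are both available; 1 is listed earlier → 1.
3 now also ready, so the ready set is {3, 2}; 3 is listed earlier → 3.
2 needed 4, now all done → 2.

4, 1, 3, 2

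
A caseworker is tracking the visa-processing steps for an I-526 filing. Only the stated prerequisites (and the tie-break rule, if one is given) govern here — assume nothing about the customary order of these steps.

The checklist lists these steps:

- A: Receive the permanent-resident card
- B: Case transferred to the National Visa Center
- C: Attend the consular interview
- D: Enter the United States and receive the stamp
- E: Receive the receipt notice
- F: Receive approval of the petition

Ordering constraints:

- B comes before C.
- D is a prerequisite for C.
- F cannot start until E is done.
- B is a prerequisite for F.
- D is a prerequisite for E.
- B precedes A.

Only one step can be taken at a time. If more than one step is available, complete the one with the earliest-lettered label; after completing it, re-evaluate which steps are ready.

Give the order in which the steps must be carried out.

B, A, D, C, E, F

B and D have no prerequisites; B has the earlier label, so B is first.
A now also ready, so the ready set is {A, D}; A has the earlier label → A.
That leaves D as the only ready step → D.
Ready: C and E. C has the earlier label → C.
E needed D, now all done → E.
F needed B and E, now all done → F.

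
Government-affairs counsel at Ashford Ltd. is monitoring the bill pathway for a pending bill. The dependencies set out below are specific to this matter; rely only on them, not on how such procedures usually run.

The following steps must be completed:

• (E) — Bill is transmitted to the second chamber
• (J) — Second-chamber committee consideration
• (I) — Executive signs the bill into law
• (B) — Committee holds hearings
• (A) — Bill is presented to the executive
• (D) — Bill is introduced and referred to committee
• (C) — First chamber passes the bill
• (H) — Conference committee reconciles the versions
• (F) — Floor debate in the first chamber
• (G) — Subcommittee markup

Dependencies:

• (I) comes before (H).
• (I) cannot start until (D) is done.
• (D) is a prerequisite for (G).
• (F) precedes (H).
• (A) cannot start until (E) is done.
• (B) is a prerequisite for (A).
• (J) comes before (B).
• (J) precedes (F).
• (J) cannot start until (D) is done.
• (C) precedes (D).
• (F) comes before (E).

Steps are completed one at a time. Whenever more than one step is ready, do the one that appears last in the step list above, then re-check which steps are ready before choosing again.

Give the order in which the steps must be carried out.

(C) (D) (G) (I) (J) (F) (H) (B) (E) (A)

(C) is the only step with nothing outstanding, so it goes first.
(D) needed (C), now all done → (D).
(G), (I) and (J) are all available; (G) is listed later → (G).
Ready: (I) and (J). (I) is listed later → (I).
(J) is the only step now ready → (J).
Ready: (F) and (B). (F) is listed later → (F).
(H) and (E) now also ready, so the ready set is {(H), (B), (E)}; (H) is listed later → (H).
Now (B) and (E) have their prerequisites met. (B) is listed later, so (B) next.
(E) needed (F), now all done → (E).
That leaves (A) as the only ready step → (A).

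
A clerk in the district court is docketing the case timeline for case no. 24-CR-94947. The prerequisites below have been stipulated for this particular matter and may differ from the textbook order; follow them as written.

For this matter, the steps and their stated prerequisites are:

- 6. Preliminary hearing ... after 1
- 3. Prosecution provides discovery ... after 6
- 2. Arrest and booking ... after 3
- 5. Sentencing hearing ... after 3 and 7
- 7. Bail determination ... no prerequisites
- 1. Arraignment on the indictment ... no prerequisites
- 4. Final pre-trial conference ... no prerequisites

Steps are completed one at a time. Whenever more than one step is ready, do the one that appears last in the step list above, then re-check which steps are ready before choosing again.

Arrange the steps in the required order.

4 1 7 6 3 5 2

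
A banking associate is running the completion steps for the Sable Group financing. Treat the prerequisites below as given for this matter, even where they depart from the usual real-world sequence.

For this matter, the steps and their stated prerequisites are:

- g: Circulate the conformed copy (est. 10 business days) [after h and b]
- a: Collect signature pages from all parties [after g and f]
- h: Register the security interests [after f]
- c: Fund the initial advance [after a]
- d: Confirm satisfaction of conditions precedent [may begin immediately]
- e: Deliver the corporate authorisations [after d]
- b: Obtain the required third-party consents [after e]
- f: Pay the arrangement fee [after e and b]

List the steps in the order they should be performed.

d is the only step with nothing outstanding, so it goes first.
e needed d, now all done → e.
That leaves b as the only ready step → b.
Next only f has its prerequisites met → f.
h needed f, now all done → h.
g is the only step now ready → g.
a is the only step now ready → a.
Next only c has its prerequisites met → c.

d, e, b, f, h, g, a, c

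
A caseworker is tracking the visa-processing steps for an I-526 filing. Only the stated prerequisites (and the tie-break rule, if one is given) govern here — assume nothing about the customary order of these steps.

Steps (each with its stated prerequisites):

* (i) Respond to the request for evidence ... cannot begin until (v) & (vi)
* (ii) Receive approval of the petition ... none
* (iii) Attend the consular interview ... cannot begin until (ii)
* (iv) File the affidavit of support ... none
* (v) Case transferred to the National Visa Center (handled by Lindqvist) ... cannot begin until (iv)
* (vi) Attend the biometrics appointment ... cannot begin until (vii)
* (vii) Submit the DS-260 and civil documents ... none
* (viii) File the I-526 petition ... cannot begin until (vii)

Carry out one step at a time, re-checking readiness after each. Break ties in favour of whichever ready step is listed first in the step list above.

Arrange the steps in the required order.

Nothing is required for (ii), (iv) and (vii). (ii) is listed earlier → (ii) first.
Now (iii), (iv) and (vii) have their prerequisites met. (iii) is listed earlier, so (iii) next.
Ready: (iv) and (vii). (iv) is listed earlier → (iv).
(v) now also ready, so the ready set is {(v), (vii)}; (v) is listed earlier → (v).
That leaves (vii) as the only ready step → (vii).
(vi) and (viii) are both available; (vi) is listed earlier → (vi).
(i) now also ready, so the ready set is {(i), (viii)}; (i) is listed earlier → (i).
(viii) needed (vii), now all done → (viii).

(ii), (iii), (iv), (v), (vii), (vi), (i), (viii)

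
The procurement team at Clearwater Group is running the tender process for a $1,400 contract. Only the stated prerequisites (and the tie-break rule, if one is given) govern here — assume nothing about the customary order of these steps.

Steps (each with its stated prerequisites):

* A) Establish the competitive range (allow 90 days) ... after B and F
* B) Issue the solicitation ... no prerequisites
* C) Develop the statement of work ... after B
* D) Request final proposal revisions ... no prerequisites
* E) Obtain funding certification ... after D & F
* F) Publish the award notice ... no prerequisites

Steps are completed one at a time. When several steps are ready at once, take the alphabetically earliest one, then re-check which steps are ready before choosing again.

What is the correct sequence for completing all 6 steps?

Nothing is required for B, D and F. B has the earlier label → B first.
C now also ready, so the ready set is {C, D, F}; C has the earlier label → C.
Now D and F have their prerequisites met. D has the earlier label, so D next.
That leaves F as the only ready step → F.
Now A and E have their prerequisites met. A has the earlier label, so A next.
E needed D and F, now all done → E.

B, C, D, F, A, E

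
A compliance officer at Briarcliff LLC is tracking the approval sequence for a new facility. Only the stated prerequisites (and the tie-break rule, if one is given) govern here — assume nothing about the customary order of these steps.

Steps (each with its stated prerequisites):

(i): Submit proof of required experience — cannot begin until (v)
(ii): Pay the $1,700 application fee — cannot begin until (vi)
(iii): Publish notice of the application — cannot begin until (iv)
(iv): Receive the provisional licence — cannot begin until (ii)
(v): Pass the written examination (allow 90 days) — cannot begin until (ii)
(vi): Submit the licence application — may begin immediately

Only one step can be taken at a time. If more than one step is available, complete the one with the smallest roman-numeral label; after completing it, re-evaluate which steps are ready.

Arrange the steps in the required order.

(vi) (ii) (iv) (iii) (v) (i)

(vi) has no prerequisites → (vi) first.
(ii) needed (vi), now all done → (ii).
Now (iv) and (v) have their prerequisites met. (iv) has the earlier label, so (iv) next.
(iii) now also ready, so the ready set is {(iii), (v)}; (iii) has the earlier label → (iii).
(v) is the only step now ready → (v).
(i) needed (v), now all done → (i).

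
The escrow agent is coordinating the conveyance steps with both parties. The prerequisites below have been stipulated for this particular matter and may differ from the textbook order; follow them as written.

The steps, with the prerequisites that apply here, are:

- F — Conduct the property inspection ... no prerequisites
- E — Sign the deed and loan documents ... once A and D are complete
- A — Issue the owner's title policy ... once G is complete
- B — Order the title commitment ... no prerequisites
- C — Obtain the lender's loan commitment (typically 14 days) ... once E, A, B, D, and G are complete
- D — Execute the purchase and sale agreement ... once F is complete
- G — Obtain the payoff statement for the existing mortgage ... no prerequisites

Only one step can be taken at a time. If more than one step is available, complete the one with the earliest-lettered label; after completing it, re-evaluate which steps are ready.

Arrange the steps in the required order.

Nothing is required for B, F and G. B has the earlier label → B first.
Ready: F and G. F has the earlier label → F.
D now also ready, so the ready set is {D, G}; D has the earlier label → D.
That leaves G as the only ready step → G.
A is the only step now ready → A.
E needed A and D, now all done → E.
That leaves C as the only ready step → C.

B → F → D → G → A → E → C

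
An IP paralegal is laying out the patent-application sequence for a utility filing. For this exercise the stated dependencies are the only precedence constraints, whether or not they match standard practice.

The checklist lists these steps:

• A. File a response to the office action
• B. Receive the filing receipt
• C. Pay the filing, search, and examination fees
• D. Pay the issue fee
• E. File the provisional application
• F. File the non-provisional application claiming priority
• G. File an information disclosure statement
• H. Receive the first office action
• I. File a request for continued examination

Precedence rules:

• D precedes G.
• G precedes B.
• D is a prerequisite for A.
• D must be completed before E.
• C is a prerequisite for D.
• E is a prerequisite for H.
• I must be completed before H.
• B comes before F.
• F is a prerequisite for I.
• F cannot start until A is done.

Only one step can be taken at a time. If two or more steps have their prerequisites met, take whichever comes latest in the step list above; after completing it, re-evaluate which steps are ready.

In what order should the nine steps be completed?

C has no prerequisites → C first.
Next only D has its prerequisites met → D.
Now G, E and A have their prerequisites met. G is listed later, so G next.
B now also ready, so the ready set is {E, B, A}; E is listed later → E.
Now B and A have their prerequisites met. B is listed later, so B next.
Next only A has its prerequisites met → A.
F is the only step now ready → F.
Next only I has its prerequisites met → I.
That leaves H as the only ready step → H.

C → D → G → E → B → A → F → I → H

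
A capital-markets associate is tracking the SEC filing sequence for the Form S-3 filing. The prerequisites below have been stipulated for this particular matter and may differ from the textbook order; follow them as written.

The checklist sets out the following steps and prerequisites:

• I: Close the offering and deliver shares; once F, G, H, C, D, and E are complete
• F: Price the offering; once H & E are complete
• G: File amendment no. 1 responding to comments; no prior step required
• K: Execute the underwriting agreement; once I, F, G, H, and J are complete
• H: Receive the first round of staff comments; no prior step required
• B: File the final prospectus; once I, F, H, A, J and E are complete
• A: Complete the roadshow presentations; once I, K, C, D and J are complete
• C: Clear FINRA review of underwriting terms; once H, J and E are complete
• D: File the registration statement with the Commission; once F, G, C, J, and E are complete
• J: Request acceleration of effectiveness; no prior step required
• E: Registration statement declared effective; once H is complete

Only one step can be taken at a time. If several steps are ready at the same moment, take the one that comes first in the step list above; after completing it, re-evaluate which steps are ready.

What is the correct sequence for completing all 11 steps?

G H J E F C D I K A B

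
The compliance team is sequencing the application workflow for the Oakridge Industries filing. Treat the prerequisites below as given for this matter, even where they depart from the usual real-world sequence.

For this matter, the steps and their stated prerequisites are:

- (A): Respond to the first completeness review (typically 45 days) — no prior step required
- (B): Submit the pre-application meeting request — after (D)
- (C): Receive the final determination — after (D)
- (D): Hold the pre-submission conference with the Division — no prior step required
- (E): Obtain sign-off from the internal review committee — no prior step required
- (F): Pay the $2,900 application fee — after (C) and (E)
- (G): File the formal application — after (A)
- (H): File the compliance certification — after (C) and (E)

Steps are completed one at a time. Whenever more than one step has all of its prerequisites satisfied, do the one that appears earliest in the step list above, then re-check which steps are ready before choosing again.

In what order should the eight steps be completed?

(A) → (D) → (B) → (C) → (E) → (F) → (G) → (H)

(A), (D) and (E) have no prerequisites; (A) is listed earlier, so (A) is first.
(D), (E) and (G) are all available; (D) is listed earlier → (D).
(B) and (C) now also ready, so the ready set is {(B), (C), (E), (G)}; (B) is listed earlier → (B).
Ready: (C), (E) and (G). (C) is listed earlier → (C).
Ready: (E) and (G). (E) is listed earlier → (E).
Ready: (F), (G) and (H). (F) is listed earlier → (F).
Now (G) and (H) have their prerequisites met. (G) is listed earlier, so (G) next.
Next only (H) has its prerequisites met → (H).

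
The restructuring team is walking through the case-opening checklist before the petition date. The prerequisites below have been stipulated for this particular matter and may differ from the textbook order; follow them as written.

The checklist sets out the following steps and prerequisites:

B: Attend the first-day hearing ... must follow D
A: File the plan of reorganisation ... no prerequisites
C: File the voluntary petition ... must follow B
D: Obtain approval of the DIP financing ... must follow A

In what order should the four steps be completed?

A, D, B, C

Only A has no prerequisites, so it is first.
D is the only step now ready → D.
That leaves B as the only ready step → B.
C needed B, now all done → C.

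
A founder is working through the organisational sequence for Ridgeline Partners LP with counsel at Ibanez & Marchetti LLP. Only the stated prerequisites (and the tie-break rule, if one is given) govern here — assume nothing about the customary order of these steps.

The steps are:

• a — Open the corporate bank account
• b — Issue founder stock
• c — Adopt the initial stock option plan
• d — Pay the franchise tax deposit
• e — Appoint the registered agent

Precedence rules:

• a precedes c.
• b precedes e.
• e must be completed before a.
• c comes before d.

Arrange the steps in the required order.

b → e → a → c → d

b is the only step with nothing outstanding, so it goes first.
e is the only step now ready → e.
That leaves a as the only ready step → a.
c needed a, now all done → c.
That leaves d as the only ready step → d.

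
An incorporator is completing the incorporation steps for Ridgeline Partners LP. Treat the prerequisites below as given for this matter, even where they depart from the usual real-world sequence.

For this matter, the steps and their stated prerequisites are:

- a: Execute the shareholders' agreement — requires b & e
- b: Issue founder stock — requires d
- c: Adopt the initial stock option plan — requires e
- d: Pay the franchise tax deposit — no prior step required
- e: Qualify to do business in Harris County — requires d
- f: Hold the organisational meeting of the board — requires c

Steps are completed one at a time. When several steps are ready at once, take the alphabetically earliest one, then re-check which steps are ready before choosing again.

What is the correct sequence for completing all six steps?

d has no prerequisites → d first.
b and e are both available; b has the earlier label → b.
e needed d, now all done → e.
a and c are both available; a has the earlier label → a.
c needed e, now all done → c.
f needed c, now all done → f.

d → b → e → a → c → f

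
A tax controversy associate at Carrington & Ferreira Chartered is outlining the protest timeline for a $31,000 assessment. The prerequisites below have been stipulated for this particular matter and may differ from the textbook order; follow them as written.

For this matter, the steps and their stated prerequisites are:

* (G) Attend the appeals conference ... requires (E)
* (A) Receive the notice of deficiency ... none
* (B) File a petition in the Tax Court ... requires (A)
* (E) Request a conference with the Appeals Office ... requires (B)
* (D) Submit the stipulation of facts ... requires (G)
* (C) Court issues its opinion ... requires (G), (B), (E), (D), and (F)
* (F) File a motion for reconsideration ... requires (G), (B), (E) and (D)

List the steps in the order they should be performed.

Only (A) has no prerequisites, so it is first.
Next only (B) has its prerequisites met → (B).
Next only (E) has its prerequisites met → (E).
(G) is the only step now ready → (G).
(D) needed (G), now all done → (D).
(F) is the only step now ready → (F).
(C) needed (G), (B), (E), (D) and (F), now all done → (C).

(A), (B), (E), (G), (D), (F), (C)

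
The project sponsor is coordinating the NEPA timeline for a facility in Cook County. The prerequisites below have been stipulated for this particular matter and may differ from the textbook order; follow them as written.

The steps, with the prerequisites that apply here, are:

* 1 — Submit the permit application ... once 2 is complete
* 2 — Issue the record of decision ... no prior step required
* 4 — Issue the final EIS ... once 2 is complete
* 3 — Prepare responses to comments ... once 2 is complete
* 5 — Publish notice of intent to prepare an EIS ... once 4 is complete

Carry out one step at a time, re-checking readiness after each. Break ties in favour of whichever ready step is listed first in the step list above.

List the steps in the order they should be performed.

2 has no prerequisites → 2 first.
1, 4 and 3 are all available; 1 is listed earlier → 1.
Now 4 and 3 have their prerequisites met. 4 is listed earlier, so 4 next.
Now 3 and 5 have their prerequisites met. 3 is listed earlier, so 3 next.
5 needed 4, now all done → 5.

2 1 4 3 5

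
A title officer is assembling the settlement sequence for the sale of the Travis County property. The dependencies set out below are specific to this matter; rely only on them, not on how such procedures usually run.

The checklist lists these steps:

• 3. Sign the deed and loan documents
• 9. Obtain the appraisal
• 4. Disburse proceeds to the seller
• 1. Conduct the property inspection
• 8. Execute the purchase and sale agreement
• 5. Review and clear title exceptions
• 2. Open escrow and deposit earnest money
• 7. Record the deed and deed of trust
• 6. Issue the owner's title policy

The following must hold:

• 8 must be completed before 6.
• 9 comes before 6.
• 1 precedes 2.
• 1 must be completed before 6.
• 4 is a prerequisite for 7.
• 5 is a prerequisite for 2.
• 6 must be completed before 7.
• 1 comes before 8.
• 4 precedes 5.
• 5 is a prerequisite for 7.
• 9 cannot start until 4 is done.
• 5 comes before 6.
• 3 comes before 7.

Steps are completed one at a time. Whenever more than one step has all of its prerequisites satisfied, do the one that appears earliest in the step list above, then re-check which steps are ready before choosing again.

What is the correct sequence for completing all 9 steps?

3, 4, 9, 1, 8, 5, 2, 6, 7

3, 4 and 1 have no prerequisites; 3 is listed earlier, so 3 is first.
Ready: 4 and 1. 4 is listed earlier → 4.
9 and 5 now also ready, so the ready set is {9, 1, 5}; 9 is listed earlier → 9.
Now 1 and 5 have their prerequisites met. 1 is listed earlier, so 1 next.
8 now also ready, so the ready set is {8, 5}; 8 is listed earlier → 8.
5 is the only step now ready → 5.
Ready: 2 and 6. 2 is listed earlier → 2.
Next only 6 has its prerequisites met → 6.
7 needed 3, 4, 5 and 6, now all done → 7.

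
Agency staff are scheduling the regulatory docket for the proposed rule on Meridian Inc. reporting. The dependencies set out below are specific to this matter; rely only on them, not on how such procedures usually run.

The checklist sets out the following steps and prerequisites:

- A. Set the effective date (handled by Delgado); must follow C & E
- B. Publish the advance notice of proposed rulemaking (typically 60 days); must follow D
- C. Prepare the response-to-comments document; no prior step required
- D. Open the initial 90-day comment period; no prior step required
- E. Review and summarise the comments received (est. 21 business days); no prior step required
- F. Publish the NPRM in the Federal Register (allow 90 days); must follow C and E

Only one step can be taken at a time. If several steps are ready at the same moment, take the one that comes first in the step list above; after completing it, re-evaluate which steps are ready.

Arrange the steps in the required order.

Nothing is required for C, D and E. C is listed earlier → C first.
Now D and E have their prerequisites met. D is listed earlier, so D next.
Ready: B and E. B is listed earlier → B.
Next only E has its prerequisites met → E.
Ready: A and F. A is listed earlier → A.
That leaves F as the only ready step → F.

C, D, B, E, A, F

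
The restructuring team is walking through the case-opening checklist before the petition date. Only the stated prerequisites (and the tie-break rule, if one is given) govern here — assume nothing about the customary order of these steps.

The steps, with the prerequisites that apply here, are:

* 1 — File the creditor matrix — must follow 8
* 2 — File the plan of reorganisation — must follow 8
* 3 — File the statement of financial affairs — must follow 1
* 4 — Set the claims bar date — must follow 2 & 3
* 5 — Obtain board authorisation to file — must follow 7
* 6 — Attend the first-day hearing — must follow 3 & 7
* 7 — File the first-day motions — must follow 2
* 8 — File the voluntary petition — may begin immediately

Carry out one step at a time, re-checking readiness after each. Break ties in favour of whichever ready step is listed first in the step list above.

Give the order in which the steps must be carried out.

8, 1, 2, 3, 4, 7, 5, 6

Only 8 has no prerequisites, so it is first.
1 and 2 are both available; 1 is listed earlier → 1.
3 now also ready, so the ready set is {2, 3}; 2 is listed earlier → 2.
7 now also ready, so the ready set is {3, 7}; 3 is listed earlier → 3.
Now 4 and 7 have their prerequisites met. 4 is listed earlier, so 4 next.
7 needed 2, now all done → 7.
Now 5 and 6 have their prerequisites met. 5 is listed earlier, so 5 next.
6 needed 3 and 7, now all done → 6.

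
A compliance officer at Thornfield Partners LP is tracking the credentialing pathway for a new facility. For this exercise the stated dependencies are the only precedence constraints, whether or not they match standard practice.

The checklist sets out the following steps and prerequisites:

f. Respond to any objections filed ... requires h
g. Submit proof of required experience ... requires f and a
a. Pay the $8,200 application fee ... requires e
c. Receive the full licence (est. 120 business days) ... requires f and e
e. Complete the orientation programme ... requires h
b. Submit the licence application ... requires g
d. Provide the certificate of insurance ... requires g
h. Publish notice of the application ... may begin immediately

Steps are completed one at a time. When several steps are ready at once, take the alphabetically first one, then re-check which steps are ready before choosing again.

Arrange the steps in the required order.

h e a f c g b d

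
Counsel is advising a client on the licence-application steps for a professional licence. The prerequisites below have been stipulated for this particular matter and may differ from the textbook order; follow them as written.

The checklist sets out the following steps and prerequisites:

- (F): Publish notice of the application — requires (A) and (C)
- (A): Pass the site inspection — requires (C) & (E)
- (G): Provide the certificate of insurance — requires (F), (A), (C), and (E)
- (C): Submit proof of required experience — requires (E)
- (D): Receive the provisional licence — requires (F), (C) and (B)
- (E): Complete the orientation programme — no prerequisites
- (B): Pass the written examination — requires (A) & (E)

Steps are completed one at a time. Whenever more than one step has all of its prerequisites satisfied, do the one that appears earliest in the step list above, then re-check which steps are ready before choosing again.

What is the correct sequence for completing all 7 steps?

Only (E) has no prerequisites, so it is first.
(C) needed (E), now all done → (C).
(A) needed (C) and (E), now all done → (A).
Now (F) and (B) have their prerequisites met. (F) is listed earlier, so (F) next.
Ready: (G) and (B). (G) is listed earlier → (G).
That leaves (B) as the only ready step → (B).
(D) needed (F), (C) and (B), now all done → (D).

(E) → (C) → (A) → (F) → (G) → (B) → (D)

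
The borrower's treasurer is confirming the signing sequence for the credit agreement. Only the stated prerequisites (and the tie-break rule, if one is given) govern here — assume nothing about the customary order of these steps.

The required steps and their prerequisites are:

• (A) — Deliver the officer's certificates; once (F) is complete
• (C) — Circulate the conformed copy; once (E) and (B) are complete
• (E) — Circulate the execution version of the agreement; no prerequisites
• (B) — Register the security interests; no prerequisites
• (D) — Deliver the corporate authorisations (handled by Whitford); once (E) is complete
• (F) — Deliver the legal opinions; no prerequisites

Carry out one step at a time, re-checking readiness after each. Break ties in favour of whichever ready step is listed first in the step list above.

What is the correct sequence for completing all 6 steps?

(E), (B) and (F) have no prerequisites; (E) is listed earlier, so (E) is first.
(B), (D) and (F) are all available; (B) is listed earlier → (B).
(C) now also ready, so the ready set is {(C), (D), (F)}; (C) is listed earlier → (C).
Now (D) and (F) have their prerequisites met. (D) is listed earlier, so (D) next.
That leaves (F) as the only ready step → (F).
(A) needed (F), now all done → (A).

(E), (B), (C), (D), (F), (A)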